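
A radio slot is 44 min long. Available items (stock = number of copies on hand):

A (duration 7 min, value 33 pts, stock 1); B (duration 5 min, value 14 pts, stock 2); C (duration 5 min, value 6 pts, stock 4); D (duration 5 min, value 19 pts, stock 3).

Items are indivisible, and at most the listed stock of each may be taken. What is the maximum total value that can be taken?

Top feasible selections:
- 1×A + 2×B + 2×C + 3×D: duration 42, value 130
- 1×A + 2×B + 1×C + 3×D: duration 37, value 124
Best: 130 pts.

130 pts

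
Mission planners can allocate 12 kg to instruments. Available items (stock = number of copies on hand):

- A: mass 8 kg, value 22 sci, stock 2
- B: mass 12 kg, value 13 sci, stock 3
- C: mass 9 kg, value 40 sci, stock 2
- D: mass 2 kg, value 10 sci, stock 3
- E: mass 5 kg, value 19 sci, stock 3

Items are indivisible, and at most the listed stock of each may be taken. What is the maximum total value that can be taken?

50 sci

Best selections within mass 12 and stock limits:
- 1×C + 1×D: mass 11, value 50
- 3×D + 1×E: mass 11, value 49
- 1×D + 2×E: mass 12, value 48
Best: 50 sci.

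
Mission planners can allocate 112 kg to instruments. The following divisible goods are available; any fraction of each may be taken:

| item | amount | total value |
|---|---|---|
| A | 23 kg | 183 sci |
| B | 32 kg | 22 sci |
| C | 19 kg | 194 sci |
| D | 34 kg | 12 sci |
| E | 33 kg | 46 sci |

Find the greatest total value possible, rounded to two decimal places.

Take in order of value per unit:
- C (194/19 per unit): all 19 → value 194, running total 194.00
- A (183/23 per unit): all 23 → value 183, running total 377.00
- E (46/33 per unit): all 33 → value 46, running total 423.00
- B (22/32 per unit): all 32 → value 22, running total 445.00
- D (12/34 per unit): 5 of 34 → value 5×12/34 = 1.7647, running total 446.76
Total 446.76.

446.76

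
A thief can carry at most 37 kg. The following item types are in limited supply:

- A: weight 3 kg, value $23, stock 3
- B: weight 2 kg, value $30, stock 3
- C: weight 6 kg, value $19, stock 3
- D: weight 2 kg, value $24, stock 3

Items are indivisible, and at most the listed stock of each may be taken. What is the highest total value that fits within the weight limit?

Top feasible selections:
- 3×A + 3×B + 2×C + 3×D: weight 33, value 269
- 2×A + 3×B + 3×C + 3×D: weight 36, value 265
Best: $269.

$269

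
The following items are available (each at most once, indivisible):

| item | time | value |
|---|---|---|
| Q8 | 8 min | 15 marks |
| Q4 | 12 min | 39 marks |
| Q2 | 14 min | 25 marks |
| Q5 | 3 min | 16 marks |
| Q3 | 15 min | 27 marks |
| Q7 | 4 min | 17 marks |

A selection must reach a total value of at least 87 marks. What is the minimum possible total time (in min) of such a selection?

27

Subsets with value ≥ 87, sorted by total time:
- Q8+Q4+Q5+Q7: time 27, value 87
- Q4+Q2+Q5+Q7: time 33, value 97
Minimum time: 27 min.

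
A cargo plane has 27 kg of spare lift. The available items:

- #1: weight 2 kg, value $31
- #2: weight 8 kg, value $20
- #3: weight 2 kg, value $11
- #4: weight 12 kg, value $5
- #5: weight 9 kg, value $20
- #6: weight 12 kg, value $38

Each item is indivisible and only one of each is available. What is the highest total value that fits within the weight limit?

This is a 0/1 knapsack; check combinations near the capacity.
- #1+#2+#3+#6: weight 2+8+2+12=24, value 31+20+11+38=100
- #1+#3+#5+#6: weight 2+2+9+12=25, value 31+11+20+38=100
- #1+#2+#6: weight 2+8+12=22, value 31+20+38=89
Best: $100.

$100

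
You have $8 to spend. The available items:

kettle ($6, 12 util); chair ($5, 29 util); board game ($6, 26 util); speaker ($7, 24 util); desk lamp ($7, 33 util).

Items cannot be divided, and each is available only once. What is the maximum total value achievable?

Check high-value combinations within $8:
- desk lamp: cost 7, value 33
- chair: cost 5, value 29
- board game: cost 6, value 26
- speaker: cost 7, value 24
Best: 33 util.

33 util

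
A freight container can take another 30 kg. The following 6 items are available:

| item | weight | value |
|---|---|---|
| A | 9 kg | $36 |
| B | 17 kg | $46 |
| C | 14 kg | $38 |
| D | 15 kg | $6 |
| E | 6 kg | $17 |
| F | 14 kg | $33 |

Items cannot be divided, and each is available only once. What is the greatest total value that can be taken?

Check high-value combinations within 30 kg:
- A+C+E: weight 9+14+6=29, value 36+38+17=91
- A+E+F: weight 9+6+14=29, value 36+17+33=86
- A+B: weight 9+17=26, value 36+46=82
Best: $91.

$91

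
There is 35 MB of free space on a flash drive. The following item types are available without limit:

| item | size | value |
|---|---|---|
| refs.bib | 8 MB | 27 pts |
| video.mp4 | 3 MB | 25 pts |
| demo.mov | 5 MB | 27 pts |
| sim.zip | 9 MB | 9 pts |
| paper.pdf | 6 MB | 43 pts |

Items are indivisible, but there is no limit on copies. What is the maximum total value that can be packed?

277 pts

Best value-per-unit is video.mp4 at 25/3; filling with it alone gives 11×25 = 275.
Optimal mix: 10×video.mp4 + 1×demo.mov → size 35, value 277.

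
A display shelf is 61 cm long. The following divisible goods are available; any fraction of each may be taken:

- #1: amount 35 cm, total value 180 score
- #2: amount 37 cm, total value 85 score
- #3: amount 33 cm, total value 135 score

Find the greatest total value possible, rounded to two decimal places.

Take in order of value per unit:
- #1 (180/35 per unit): all 35 → value 180, running total 180.00
- #3 (135/33 per unit): 26 of 33 → value 26×135/33 = 106.3636, running total 286.36
Total 286.36.

286.36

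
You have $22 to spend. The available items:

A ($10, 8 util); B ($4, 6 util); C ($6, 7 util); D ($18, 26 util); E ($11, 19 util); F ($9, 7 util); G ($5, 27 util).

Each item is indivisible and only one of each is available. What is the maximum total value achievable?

53 util

This is a 0/1 knapsack; check combinations near the capacity.
- C+E+G: cost 6+11+5=22, value 7+19+27=53
- B+E+G: cost 4+11+5=20, value 6+19+27=52
- E+G: cost 11+5=16, value 19+27=46
- A+C+G: cost 10+6+5=21, value 8+7+27=42
Best: 53 util.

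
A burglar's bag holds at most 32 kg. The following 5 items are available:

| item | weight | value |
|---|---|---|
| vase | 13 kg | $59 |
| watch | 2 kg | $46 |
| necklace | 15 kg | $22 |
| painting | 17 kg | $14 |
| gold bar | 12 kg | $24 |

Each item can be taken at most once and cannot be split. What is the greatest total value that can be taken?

$129

This is a 0/1 knapsack; check combinations near the capacity.
- vase+watch+gold bar: weight 13+2+12=27, value 59+46+24=129
- vase+watch+necklace: weight 13+2+15=30, value 59+46+22=127
- vase+watch+painting: weight 13+2+17=32, value 59+46+14=119
- vase+watch: weight 13+2=15, value 59+46=105
Best: $129.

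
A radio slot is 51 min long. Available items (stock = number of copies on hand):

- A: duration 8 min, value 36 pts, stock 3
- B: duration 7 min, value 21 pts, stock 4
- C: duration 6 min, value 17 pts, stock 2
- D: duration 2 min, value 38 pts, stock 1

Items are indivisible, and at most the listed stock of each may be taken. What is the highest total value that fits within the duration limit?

Top feasible selections:
- 3×A + 3×B + 1×D: duration 47, value 209
- 2×A + 3×B + 2×C + 1×D: duration 51, value 207
- 3×A + 2×B + 1×C + 1×D: duration 46, value 205
- 3×A + 1×B + 2×C + 1×D: duration 45, value 201
Best: 209 pts.

209 pts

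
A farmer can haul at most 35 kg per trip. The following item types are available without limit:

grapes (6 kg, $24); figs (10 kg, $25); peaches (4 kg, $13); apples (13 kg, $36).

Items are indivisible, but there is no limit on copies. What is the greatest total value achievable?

Best value-per-unit is grapes at 24/6; filling with it alone gives 5×24 = 120.
Optimal mix: 5×grapes + 1×peaches → weight 34, value 133.

$133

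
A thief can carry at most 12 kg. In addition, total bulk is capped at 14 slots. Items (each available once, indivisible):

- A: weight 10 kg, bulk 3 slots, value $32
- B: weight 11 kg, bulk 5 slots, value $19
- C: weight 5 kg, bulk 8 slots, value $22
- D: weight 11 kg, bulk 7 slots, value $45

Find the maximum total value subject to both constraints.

$45

Feasible sets respecting both limits:
- D: weight 11, bulk 7, value 45
- A: weight 10, bulk 3, value 32
- C: weight 5, bulk 8, value 22
Best: $45.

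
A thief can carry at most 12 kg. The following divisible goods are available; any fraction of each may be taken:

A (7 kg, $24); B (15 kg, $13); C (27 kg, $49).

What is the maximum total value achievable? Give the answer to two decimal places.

33.07

Take in order of value per unit:
- A (24/7 per unit): all 7 → value 24, running total 24.00
- C (49/27 per unit): 5 of 27 → value 5×49/27 = 9.0741, running total 33.07
Total 33.07.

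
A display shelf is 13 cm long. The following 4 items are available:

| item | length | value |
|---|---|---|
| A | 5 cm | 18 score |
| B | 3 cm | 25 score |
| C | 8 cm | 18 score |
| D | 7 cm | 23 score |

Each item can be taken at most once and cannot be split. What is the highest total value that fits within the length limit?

Check high-value combinations within 13 cm:
- B+D: length 3+7=10, value 25+23=48
- A+B: length 5+3=8, value 18+25=43
- B+C: length 3+8=11, value 25+18=43
- A+D: length 5+7=12, value 18+23=41
Best: 48 score.

48 score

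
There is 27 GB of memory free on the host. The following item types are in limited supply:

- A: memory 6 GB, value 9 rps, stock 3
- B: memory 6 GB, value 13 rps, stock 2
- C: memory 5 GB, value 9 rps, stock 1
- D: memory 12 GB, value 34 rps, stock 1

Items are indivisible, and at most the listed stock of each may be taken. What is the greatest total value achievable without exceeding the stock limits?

60 rps

Best selections within memory 27 and stock limits:
- 2×B + 1×D: memory 24, value 60
- 1×B + 1×C + 1×D: memory 23, value 56
- 1×A + 1×B + 1×D: memory 24, value 56
- 1×A + 1×C + 1×D: memory 23, value 52
Best: 60 rps.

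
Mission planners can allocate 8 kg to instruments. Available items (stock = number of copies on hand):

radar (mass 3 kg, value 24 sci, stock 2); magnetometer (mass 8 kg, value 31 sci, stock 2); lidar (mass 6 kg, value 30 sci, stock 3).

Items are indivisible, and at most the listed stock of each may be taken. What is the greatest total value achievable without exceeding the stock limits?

Best selections within mass 8 and stock limits:
- 2×radar: mass 6, value 48
- 1×magnetometer: mass 8, value 31
Best: 48 sci.

48 sci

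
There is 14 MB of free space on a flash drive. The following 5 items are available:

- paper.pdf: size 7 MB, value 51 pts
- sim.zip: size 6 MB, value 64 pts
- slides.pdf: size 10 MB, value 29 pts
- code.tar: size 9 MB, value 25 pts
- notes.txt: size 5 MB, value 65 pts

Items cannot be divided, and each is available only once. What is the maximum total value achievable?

This is a 0/1 knapsack; check combinations near the capacity.
- sim.zip+notes.txt: size 6+5=11, value 64+65=129
- paper.pdf+notes.txt: size 7+5=12, value 51+65=116
- paper.pdf+sim.zip: size 7+6=13, value 51+64=115
Best: 129 pts.

129 pts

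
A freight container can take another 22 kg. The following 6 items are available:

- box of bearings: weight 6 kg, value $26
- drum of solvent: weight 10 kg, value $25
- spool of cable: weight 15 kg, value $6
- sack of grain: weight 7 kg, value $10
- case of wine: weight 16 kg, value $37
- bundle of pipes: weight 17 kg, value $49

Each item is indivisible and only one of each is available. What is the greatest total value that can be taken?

$63

Check high-value combinations within 22 kg:
- box of bearings+case of wine: weight 6+16=22, value 26+37=63
- box of bearings+drum of solvent: weight 6+10=16, value 26+25=51
- bundle of pipes: weight 17, value 49
- case of wine: weight 16, value 37
- box of bearings+sack of grain: weight 6+7=13, value 26+10=36
Best: $63.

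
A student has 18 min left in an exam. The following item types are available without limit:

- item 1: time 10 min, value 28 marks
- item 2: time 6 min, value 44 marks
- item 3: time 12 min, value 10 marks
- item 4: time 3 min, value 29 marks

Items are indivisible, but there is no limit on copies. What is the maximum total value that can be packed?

174 marks

Best value-per-unit is item 4 at 29/3, and filling with it alone uses time 6×3=18. No mix of the others beats 6×29 = 174.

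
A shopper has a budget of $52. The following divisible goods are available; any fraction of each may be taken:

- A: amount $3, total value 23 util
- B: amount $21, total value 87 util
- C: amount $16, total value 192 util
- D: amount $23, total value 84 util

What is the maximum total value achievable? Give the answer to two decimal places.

Take in order of value per unit:
- C (192/16 per unit): all 16 → value 192, running total 192.00
- A (23/3 per unit): all 3 → value 23, running total 215.00
- B (87/21 per unit): all 21 → value 87, running total 302.00
- D (84/23 per unit): 12 of 23 → value 12×84/23 = 43.8261, running total 345.83
Total 345.83.

345.83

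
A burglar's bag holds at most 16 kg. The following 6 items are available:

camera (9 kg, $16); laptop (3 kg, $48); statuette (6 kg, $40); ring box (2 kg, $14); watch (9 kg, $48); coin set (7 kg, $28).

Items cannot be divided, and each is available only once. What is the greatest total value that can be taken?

Check high-value combinations within 16 kg:
- laptop+statuette+coin set: weight 3+6+7=16, value 48+40+28=116
- laptop+ring box+watch: weight 3+2+9=14, value 48+14+48=110
- laptop+statuette+ring box: weight 3+6+2=11, value 48+40+14=102
- laptop+watch: weight 3+9=12, value 48+48=96
- laptop+ring box+coin set: weight 3+2+7=12, value 48+14+28=90
Best: $116.

$116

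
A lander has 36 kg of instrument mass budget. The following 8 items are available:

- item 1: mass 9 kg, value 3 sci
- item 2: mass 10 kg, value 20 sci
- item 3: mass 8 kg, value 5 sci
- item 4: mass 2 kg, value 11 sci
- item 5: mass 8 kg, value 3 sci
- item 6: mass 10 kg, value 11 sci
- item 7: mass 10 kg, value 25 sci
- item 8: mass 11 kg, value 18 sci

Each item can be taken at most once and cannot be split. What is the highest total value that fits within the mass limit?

Check high-value combinations within 36 kg:
- item 2+item 4+item 7+item 8: mass 10+2+10+11=33, value 20+11+25+18=74
- item 2+item 4+item 6+item 7: mass 10+2+10+10=32, value 20+11+11+25=67
- item 4+item 6+item 7+item 8: mass 2+10+10+11=33, value 11+11+25+18=65
- item 2+item 7+item 8: mass 10+10+11=31, value 20+25+18=63
Best: 74 sci.

74 sci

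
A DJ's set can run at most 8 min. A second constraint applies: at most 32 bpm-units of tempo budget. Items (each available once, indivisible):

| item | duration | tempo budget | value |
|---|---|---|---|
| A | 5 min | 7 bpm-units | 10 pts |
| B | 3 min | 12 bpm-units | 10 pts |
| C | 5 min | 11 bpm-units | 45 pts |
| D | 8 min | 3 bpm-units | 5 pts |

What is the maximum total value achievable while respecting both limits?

55 pts

Feasible sets respecting both limits:
- B+C: duration 8, tempo budget 23, value 55
- C: duration 5, tempo budget 11, value 45
- A+B: duration 8, tempo budget 19, value 20
- A: duration 5, tempo budget 7, value 10
Best: 55 pts.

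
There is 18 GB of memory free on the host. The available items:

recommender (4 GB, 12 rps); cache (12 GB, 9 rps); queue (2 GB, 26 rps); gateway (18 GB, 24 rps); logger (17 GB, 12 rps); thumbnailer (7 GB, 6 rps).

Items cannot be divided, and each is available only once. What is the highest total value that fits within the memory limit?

Check high-value combinations within 18 GB:
- recommender+cache+queue: memory 4+12+2=18, value 12+9+26=47
- recommender+queue+thumbnailer: memory 4+2+7=13, value 12+26+6=44
- recommender+queue: memory 4+2=6, value 12+26=38
- cache+queue: memory 12+2=14, value 9+26=35
Best: 47 rps.

47 rps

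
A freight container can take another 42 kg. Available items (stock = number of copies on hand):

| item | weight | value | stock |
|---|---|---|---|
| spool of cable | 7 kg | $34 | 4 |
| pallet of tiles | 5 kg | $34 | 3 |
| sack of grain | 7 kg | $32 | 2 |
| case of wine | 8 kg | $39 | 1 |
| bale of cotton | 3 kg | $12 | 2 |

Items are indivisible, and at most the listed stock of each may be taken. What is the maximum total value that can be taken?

Top feasible selections:
- 3×spool of cable + 3×pallet of tiles + 2×bale of cotton: weight 42, value 228
- 2×spool of cable + 3×pallet of tiles + 1×sack of grain + 2×bale of cotton: weight 42, value 226
Best: $228.

$228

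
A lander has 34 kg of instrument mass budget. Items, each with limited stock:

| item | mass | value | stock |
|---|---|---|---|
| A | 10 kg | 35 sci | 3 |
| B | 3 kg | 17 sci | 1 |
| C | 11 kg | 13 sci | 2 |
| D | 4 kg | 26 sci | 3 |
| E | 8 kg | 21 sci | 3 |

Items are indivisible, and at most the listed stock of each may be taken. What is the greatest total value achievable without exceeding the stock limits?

Top feasible selections:
- 1×A + 1×B + 3×D + 1×E: mass 33, value 151
- 2×A + 3×D: mass 32, value 148
Best: 151 sci.

151 sci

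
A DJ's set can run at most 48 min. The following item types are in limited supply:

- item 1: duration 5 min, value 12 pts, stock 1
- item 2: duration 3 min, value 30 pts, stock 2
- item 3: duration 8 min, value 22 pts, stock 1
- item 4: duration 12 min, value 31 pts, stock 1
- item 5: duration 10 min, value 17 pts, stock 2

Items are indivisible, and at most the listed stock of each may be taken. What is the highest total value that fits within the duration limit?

Top feasible selections:
- 2×item 2 + 1×item 3 + 1×item 4 + 2×item 5: duration 46, value 147
- 1×item 1 + 2×item 2 + 1×item 3 + 1×item 4 + 1×item 5: duration 41, value 142
Best: 147 pts.

147 pts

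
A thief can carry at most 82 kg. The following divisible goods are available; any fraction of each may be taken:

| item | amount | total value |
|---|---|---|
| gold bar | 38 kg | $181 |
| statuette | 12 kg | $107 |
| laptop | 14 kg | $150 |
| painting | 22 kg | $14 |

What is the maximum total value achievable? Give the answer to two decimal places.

449.45

Take in order of value per unit:
- laptop (150/14 per unit): all 14 → value 150, running total 150.00
- statuette (107/12 per unit): all 12 → value 107, running total 257.00
- gold bar (181/38 per unit): all 38 → value 181, running total 438.00
- painting (14/22 per unit): 18 of 22 → value 18×14/22 = 11.4545, running total 449.45
Total 449.45.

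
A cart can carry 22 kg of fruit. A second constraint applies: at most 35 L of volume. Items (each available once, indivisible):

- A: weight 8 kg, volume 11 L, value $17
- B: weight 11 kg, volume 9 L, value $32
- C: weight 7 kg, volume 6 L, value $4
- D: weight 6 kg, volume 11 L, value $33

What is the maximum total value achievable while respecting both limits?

Feasible sets respecting both limits:
- B+D: weight 17, volume 20, value 65
- A+C+D: weight 21, volume 28, value 54
- A+D: weight 14, volume 22, value 50
Best: $65.

$65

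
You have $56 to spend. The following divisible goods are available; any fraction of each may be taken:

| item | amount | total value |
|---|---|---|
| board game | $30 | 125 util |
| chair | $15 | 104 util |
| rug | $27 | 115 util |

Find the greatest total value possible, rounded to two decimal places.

Take in order of value per unit:
- chair (104/15 per unit): all 15 → value 104, running total 104.00
- rug (115/27 per unit): all 27 → value 115, running total 219.00
- board game (125/30 per unit): 14 of 30 → value 14×125/30 = 58.3333, running total 277.33
Total 277.33.

277.33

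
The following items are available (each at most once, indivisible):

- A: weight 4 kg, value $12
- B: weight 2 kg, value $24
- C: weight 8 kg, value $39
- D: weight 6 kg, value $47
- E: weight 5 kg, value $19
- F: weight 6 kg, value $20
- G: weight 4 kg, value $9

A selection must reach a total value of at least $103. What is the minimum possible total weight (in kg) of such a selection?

Subsets with value ≥ 103, sorted by total weight:
- B+C+D: weight 16, value 110
- A+B+D+F: weight 18, value 103
- B+D+E+F: weight 19, value 110
Minimum weight: 16 kg.

16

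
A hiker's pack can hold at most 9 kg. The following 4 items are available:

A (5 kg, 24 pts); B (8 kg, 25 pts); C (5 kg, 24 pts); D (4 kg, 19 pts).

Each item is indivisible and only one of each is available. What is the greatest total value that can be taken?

Check high-value combinations within 9 kg:
- A+D: weight 5+4=9, value 24+19=43
- C+D: weight 5+4=9, value 24+19=43
- B: weight 8, value 25
- A: weight 5, value 24
Best: 43 pts.

43 pts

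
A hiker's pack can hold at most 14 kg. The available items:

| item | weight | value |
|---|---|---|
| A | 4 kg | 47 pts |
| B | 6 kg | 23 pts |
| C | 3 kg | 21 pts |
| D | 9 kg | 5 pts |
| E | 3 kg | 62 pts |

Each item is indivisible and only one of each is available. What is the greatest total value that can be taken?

Check high-value combinations within 14 kg:
- A+B+E: weight 4+6+3=13, value 47+23+62=132
- A+C+E: weight 4+3+3=10, value 47+21+62=130
- A+E: weight 4+3=7, value 47+62=109
- B+C+E: weight 6+3+3=12, value 23+21+62=106
- A+B+C: weight 4+6+3=13, value 47+23+21=91
Best: 132 pts.

132 pts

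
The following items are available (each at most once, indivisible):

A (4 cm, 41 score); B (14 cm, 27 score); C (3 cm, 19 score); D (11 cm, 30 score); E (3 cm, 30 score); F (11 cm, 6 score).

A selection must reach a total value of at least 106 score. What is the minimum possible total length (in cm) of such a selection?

Subsets with value ≥ 106, sorted by total length:
- A+C+D+E: length 21, value 120
- A+B+C+E: length 24, value 117
Minimum length: 21 cm.

21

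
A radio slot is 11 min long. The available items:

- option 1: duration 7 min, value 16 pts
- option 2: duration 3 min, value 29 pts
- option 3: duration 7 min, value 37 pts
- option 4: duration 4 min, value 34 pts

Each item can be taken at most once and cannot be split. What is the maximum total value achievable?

71 pts

This is a 0/1 knapsack; check combinations near the capacity.
- option 3+option 4: duration 7+4=11, value 37+34=71
- option 2+option 3: duration 3+7=10, value 29+37=66
- option 2+option 4: duration 3+4=7, value 29+34=63
- option 1+option 4: duration 7+4=11, value 16+34=50
Best: 71 pts.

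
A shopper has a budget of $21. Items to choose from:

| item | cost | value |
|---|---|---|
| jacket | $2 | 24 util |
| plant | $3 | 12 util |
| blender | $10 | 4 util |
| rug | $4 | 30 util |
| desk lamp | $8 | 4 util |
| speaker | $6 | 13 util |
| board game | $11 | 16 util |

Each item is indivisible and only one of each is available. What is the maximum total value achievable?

Check high-value combinations within $21:
- jacket+plant+rug+board game: cost 2+3+4+11=20, value 24+12+30+16=82
- jacket+plant+rug+speaker: cost 2+3+4+6=15, value 24+12+30+13=79
- jacket+rug+desk lamp+speaker: cost 2+4+8+6=20, value 24+30+4+13=71
Best: 82 util.

82 util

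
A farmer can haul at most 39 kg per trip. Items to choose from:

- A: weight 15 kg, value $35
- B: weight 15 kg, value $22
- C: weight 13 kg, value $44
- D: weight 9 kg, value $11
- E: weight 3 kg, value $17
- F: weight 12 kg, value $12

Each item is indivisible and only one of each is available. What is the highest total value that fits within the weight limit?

This is a 0/1 knapsack; check combinations near the capacity.
- A+C+E: weight 15+13+3=31, value 35+44+17=96
- A+C+D: weight 15+13+9=37, value 35+44+11=90
- C+D+E+F: weight 13+9+3+12=37, value 44+11+17+12=84
- B+C+E: weight 15+13+3=31, value 22+44+17=83
Best: $96.

$96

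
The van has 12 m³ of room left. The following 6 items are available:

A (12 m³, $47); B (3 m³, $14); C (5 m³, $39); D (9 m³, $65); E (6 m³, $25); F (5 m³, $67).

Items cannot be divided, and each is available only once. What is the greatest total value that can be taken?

$106

This is a 0/1 knapsack; check combinations near the capacity.
- C+F: volume 5+5=10, value 39+67=106
- E+F: volume 6+5=11, value 25+67=92
- B+F: volume 3+5=8, value 14+67=81
- B+D: volume 3+9=12, value 14+65=79
- F: volume 5, value 67
Best: $106.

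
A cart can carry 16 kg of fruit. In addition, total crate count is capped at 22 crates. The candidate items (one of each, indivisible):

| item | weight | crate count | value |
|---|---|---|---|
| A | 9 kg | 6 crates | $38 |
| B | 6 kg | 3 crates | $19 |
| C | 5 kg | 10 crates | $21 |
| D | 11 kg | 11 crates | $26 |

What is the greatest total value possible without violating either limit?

$59

Feasible sets respecting both limits:
- A+C: weight 14, crate count 16, value 59
- A+B: weight 15, crate count 9, value 57
- C+D: weight 16, crate count 21, value 47
Best: $59.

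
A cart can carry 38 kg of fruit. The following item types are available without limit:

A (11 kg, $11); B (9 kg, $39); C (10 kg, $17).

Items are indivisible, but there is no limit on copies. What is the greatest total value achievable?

$156

Best value-per-unit is B at 39/9, and filling with it alone uses weight 4×9=36. No mix of the others beats 4×39 = 156.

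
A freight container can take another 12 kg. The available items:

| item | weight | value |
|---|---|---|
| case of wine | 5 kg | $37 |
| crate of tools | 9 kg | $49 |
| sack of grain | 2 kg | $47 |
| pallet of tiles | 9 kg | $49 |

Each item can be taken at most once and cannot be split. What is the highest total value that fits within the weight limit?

Check high-value combinations within 12 kg:
- crate of tools+sack of grain: weight 9+2=11, value 49+47=96
- sack of grain+pallet of tiles: weight 2+9=11, value 47+49=96
- case of wine+sack of grain: weight 5+2=7, value 37+47=84
- crate of tools: weight 9, value 49
- pallet of tiles: weight 9, value 49
Best: $96.

$96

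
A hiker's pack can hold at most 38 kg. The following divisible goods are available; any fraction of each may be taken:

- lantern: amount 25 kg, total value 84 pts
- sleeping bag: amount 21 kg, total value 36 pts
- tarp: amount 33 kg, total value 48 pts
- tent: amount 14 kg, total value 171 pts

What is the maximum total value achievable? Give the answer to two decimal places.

251.64

Take in order of value per unit:
- tent (171/14 per unit): all 14 → value 171, running total 171.00
- lantern (84/25 per unit): 24 of 25 → value 24×84/25 = 80.6400, running total 251.64
Total 251.64.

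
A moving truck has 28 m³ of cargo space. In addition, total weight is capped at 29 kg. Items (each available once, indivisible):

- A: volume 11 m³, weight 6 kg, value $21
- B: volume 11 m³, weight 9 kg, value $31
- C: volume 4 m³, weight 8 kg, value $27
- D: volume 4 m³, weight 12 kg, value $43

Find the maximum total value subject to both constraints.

Feasible sets respecting both limits:
- B+C+D: volume 19, weight 29, value 101
- A+B+D: volume 26, weight 27, value 95
- A+C+D: volume 19, weight 26, value 91
Best: $101.

$101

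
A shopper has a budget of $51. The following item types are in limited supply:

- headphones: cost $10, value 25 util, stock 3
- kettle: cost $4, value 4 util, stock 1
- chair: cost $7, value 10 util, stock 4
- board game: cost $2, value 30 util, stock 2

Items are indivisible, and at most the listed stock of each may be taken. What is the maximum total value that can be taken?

Top feasible selections:
- 3×headphones + 2×chair + 2×board game: cost 48, value 155
- 3×headphones + 1×kettle + 1×chair + 2×board game: cost 45, value 149
- 3×headphones + 1×chair + 2×board game: cost 41, value 145
- 2×headphones + 1×kettle + 3×chair + 2×board game: cost 49, value 144
Best: 155 util.

155 util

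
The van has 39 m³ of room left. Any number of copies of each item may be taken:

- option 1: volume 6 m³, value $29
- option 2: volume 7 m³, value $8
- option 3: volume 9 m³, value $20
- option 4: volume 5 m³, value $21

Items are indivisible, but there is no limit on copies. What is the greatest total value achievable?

$179

Best value-per-unit is option 1 at 29/6; filling with it alone gives 6×29 = 174.
Optimal mix: 4×option 1 + 3×option 4 → volume 39, value 179.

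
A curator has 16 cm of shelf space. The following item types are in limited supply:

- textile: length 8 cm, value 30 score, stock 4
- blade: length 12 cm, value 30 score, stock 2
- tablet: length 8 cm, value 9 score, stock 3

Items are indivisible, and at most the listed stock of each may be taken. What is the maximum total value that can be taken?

60 score

Best selections within length 16 and stock limits:
- 2×textile: length 16, value 60
- 1×textile + 1×tablet: length 16, value 39
Best: 60 score.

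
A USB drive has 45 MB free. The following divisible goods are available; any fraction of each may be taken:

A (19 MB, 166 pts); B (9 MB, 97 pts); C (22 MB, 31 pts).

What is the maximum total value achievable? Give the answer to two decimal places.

Take in order of value per unit:
- B (97/9 per unit): all 9 → value 97, running total 97.00
- A (166/19 per unit): all 19 → value 166, running total 263.00
- C (31/22 per unit): 17 of 22 → value 17×31/22 = 23.9545, running total 286.95
Total 286.95.

286.95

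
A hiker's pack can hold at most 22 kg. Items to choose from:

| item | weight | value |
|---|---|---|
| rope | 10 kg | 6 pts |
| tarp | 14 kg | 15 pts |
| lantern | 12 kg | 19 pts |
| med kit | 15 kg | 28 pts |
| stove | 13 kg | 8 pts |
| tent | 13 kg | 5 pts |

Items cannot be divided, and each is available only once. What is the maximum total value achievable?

28 pts

Check high-value combinations within 22 kg:
- med kit: weight 15, value 28
- rope+lantern: weight 10+12=22, value 6+19=25
- lantern: weight 12, value 19
- tarp: weight 14, value 15
Best: 28 pts.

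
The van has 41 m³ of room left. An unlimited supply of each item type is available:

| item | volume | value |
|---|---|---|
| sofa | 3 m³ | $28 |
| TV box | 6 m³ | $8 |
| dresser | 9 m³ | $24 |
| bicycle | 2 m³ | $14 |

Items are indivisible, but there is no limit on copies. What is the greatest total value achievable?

Best value-per-unit is sofa at 28/3; filling with it alone gives 13×28 = 364.
Optimal mix: 13×sofa + 1×bicycle → volume 41, value 378.

$378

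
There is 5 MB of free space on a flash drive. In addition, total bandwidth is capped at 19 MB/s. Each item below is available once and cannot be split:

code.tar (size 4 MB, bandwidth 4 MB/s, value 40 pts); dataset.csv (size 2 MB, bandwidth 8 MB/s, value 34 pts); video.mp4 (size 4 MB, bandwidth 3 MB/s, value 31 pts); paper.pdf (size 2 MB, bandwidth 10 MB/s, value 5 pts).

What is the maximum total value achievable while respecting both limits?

Feasible sets respecting both limits:
- code.tar: size 4, bandwidth 4, value 40
- dataset.csv+paper.pdf: size 4, bandwidth 18, value 39
- dataset.csv: size 2, bandwidth 8, value 34
Best: 40 pts.

40 pts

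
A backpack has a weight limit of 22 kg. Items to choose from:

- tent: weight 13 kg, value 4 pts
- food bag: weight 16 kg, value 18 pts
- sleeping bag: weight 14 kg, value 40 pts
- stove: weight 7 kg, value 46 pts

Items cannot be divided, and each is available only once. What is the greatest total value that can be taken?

86 pts

Check high-value combinations within 22 kg:
- sleeping bag+stove: weight 14+7=21, value 40+46=86
- tent+stove: weight 13+7=20, value 4+46=50
- stove: weight 7, value 46
Best: 86 pts.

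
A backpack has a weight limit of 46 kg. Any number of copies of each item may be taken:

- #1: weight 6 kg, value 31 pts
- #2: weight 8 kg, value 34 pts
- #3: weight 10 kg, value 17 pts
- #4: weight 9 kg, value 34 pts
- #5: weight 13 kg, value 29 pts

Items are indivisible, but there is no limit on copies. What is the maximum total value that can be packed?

Best value-per-unit is #1 at 31/6; filling with it alone gives 7×31 = 217.
Optimal mix: 5×#1 + 2×#2 → weight 46, value 223.

223 pts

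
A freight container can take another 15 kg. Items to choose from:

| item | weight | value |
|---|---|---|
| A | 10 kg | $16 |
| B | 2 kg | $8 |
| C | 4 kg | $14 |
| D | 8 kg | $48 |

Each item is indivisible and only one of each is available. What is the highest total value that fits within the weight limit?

Check high-value combinations within 15 kg:
- B+C+D: weight 2+4+8=14, value 8+14+48=70
- C+D: weight 4+8=12, value 14+48=62
- B+D: weight 2+8=10, value 8+48=56
- D: weight 8, value 48
- A+C: weight 10+4=14, value 16+14=30
Best: $70.

$70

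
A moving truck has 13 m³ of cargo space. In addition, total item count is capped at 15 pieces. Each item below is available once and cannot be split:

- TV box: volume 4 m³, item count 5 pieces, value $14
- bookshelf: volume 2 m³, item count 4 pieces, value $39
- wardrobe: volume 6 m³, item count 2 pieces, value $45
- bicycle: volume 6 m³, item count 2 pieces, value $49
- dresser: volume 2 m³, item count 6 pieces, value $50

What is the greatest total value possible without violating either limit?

$138

Feasible sets respecting both limits:
- bookshelf+bicycle+dresser: volume 10, item count 12, value 138
- bookshelf+wardrobe+dresser: volume 10, item count 12, value 134
- TV box+bicycle+dresser: volume 12, item count 13, value 113
Best: $138.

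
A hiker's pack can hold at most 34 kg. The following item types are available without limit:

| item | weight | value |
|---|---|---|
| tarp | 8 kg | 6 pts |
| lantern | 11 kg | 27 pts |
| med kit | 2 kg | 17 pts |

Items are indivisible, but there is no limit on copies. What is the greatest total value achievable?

Best value-per-unit is med kit at 17/2, and filling with it alone uses weight 17×2=34. No mix of the others beats 17×17 = 289.

289 pts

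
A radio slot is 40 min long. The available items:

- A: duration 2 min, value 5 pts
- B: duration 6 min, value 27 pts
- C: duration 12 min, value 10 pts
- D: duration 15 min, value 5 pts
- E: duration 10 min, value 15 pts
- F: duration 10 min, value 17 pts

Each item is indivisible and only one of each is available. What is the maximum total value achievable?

Check high-value combinations within 40 min:
- A+B+C+E+F: duration 2+6+12+10+10=40, value 5+27+10+15+17=74
- B+C+E+F: duration 6+12+10+10=38, value 27+10+15+17=69
- A+B+E+F: duration 2+6+10+10=28, value 5+27+15+17=64
- B+E+F: duration 6+10+10=26, value 27+15+17=59
- A+B+C+F: duration 2+6+12+10=30, value 5+27+10+17=59
Best: 74 pts.

74 pts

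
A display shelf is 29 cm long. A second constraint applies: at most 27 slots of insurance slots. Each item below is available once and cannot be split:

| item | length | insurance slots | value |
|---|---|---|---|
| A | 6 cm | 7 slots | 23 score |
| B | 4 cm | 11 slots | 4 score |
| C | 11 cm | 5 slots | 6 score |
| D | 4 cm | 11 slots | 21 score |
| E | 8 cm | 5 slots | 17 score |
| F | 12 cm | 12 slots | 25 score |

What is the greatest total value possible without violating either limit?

65 score

Feasible sets respecting both limits:
- A+E+F: length 26, insurance slots 24, value 65
- A+D+E: length 18, insurance slots 23, value 61
- A+C+F: length 29, insurance slots 24, value 54
Best: 65 score.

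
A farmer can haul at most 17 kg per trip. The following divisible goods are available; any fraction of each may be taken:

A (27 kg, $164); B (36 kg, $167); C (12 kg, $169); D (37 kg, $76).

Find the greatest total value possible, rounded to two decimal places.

Take in order of value per unit:
- C (169/12 per unit): all 12 → value 169, running total 169.00
- A (164/27 per unit): 5 of 27 → value 5×164/27 = 30.3704, running total 199.37
Total 199.37.

199.37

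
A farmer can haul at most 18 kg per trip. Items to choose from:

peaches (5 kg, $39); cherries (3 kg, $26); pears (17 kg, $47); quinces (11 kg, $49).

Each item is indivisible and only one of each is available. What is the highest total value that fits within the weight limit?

Check high-value combinations within 18 kg:
- peaches+quinces: weight 5+11=16, value 39+49=88
- cherries+quinces: weight 3+11=14, value 26+49=75
- peaches+cherries: weight 5+3=8, value 39+26=65
Best: $88.

$88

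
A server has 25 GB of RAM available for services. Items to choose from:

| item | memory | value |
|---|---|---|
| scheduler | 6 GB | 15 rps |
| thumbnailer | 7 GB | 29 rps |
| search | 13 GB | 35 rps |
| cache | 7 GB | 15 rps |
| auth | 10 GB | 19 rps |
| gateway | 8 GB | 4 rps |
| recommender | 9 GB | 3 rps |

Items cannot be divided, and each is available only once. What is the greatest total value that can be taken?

64 rps

Check high-value combinations within 25 GB:
- thumbnailer+search: memory 7+13=20, value 29+35=64
- scheduler+thumbnailer+auth: memory 6+7+10=23, value 15+29+19=63
- thumbnailer+cache+auth: memory 7+7+10=24, value 29+15+19=63
- scheduler+thumbnailer+cache: memory 6+7+7=20, value 15+29+15=59
- search+auth: memory 13+10=23, value 35+19=54
Best: 64 rps.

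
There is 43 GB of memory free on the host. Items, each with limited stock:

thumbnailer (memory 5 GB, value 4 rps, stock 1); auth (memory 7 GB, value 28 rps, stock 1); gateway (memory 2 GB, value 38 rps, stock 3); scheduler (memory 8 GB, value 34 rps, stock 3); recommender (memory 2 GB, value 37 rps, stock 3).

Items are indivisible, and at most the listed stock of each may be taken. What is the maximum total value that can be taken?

355 rps

Top feasible selections:
- 1×auth + 3×gateway + 3×scheduler + 3×recommender: memory 43, value 355
- 1×thumbnailer + 3×gateway + 3×scheduler + 3×recommender: memory 41, value 331
- 3×gateway + 3×scheduler + 3×recommender: memory 36, value 327
- 1×thumbnailer + 1×auth + 3×gateway + 2×scheduler + 3×recommender: memory 40, value 325
Best: 355 rps.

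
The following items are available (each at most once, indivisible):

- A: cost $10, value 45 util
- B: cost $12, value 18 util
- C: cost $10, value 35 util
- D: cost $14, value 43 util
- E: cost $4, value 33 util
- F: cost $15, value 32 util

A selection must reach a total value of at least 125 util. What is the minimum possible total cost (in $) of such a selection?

36

Subsets with value ≥ 125, sorted by total cost:
- A+B+C+E: cost 36, value 131
- A+C+D+E: cost 38, value 156
- A+C+E+F: cost 39, value 145
Minimum cost: 36 $.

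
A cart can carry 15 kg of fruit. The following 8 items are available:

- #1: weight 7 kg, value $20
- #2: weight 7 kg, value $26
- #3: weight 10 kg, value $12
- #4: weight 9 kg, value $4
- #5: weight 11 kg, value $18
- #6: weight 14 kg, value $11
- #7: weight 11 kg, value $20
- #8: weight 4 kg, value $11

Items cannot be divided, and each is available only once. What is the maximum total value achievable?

Check high-value combinations within 15 kg:
- #1+#2: weight 7+7=14, value 20+26=46
- #2+#8: weight 7+4=11, value 26+11=37
- #1+#8: weight 7+4=11, value 20+11=31
- #7+#8: weight 11+4=15, value 20+11=31
- #5+#8: weight 11+4=15, value 18+11=29
Best: $46.

$46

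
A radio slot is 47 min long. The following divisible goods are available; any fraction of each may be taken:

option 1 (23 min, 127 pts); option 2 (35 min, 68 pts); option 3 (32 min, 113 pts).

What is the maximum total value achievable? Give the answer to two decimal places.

211.75

Take in order of value per unit:
- option 1 (127/23 per unit): all 23 → value 127, running total 127.00
- option 3 (113/32 per unit): 24 of 32 → value 24×113/32 = 84.7500, running total 211.75
Total 211.75.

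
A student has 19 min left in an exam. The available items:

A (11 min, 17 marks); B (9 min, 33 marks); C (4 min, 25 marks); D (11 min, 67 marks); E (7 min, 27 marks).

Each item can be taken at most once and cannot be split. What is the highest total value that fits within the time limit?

This is a 0/1 knapsack; check combinations near the capacity.
- D+E: time 11+7=18, value 67+27=94
- C+D: time 4+11=15, value 25+67=92
- D: time 11, value 67
- B+E: time 9+7=16, value 33+27=60
Best: 94 marks.

94 marks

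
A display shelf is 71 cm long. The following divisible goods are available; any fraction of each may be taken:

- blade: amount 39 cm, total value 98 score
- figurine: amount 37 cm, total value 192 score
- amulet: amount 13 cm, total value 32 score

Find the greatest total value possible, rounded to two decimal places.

277.44

Take in order of value per unit:
- figurine (192/37 per unit): all 37 → value 192, running total 192.00
- blade (98/39 per unit): 34 of 39 → value 34×98/39 = 85.4359, running total 277.44
Total 277.44.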